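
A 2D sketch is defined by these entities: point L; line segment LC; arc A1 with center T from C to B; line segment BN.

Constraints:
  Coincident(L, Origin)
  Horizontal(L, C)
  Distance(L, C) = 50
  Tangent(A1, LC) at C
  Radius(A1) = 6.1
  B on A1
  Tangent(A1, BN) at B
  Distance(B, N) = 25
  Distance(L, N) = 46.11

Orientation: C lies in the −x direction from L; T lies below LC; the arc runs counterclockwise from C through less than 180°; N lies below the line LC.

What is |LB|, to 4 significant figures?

55.30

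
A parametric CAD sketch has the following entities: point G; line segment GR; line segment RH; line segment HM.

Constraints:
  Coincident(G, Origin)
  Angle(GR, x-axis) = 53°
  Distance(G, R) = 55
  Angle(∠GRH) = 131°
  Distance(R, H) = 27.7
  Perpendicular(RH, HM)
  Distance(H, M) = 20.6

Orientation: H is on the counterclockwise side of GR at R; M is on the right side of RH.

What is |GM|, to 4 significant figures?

89.03

∠GRH = 131.0°, so RH runs at 53.0° + (180° − 131.0°) = 102.0° from the x-axis; with |RH| = 27.7, H = R + 27.7·(cos 102.0°, sin 102.0°) = (27.34, 71.02). The perpendicularity gives HM at right angles to RH; with |HM| = 20.6 on the right of RH, M = H + 20.6·(0.9781, 0.2079) = (47.49, 75.30). Then |GM| = |M − G| = 89.03.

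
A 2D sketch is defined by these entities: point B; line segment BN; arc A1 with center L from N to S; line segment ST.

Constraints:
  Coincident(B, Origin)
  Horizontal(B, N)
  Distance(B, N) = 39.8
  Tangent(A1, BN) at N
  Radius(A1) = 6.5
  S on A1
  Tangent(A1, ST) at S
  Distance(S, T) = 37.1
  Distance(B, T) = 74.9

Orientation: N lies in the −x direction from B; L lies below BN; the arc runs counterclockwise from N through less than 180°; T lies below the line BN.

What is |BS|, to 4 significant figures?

44.96

B is at the origin; B and N share the same y with |BN| = 39.8 and N on the −x side, so N = (-39.80, 0.000). The tangent condition forces LN to be normal to BN, so L = N + (0, -6.5) = (-39.80, -6.500). Since LS ⟂ ST (tangency), |LT| = √(6.5² + 37.1²) = 37.67 regardless of where S sits on A1. So T lies on both circle(B, 74.9) and circle(L, 37.67); the below-BN intersection is T = (-67.93, -31.54). S is the foot of the tangent from T: S = (-44.89, -2.463).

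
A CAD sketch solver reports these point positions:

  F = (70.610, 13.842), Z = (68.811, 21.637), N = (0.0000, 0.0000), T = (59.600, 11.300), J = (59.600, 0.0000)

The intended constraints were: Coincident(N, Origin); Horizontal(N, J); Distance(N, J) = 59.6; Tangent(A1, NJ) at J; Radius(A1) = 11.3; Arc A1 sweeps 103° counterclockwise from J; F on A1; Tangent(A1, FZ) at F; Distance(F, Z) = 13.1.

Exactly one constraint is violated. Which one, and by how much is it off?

Distance(F, Z) = 13.1 — off by 5.10.

N = (0.00, 0.00) ✓; N.y = 0.00, J.y = 0.00 ✓; |NJ| = 59.60 ✓; ∠(TJ, JN) = 90.00° ✓; |TJ| = 11.30 ✓; bearing(T→F) − bearing(T→J) = 103.0° ✓; |TF| = 11.30 ✓; ∠(TF, FZ) = 90.01° ✓; |FZ| = 8.000 ✗.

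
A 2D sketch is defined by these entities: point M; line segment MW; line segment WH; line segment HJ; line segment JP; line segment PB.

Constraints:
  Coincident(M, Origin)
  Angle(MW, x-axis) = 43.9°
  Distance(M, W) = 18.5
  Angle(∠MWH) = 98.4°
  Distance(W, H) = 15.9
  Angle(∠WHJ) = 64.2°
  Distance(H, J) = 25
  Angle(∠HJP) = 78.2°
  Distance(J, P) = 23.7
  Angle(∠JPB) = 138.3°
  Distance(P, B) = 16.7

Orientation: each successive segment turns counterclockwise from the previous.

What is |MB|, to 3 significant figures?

30.2

M is at the origin; MW runs at 43.9° with length 18.5, so W = (13.3, 12.8). ∠MWH = 98.4° gives WH at 126° from the x-axis; with |WH| = 15.9, H = (4.10, 25.8). ∠WHJ = 64.2° gives HJ at -119° from the x-axis; with |HJ| = 25.0, J = (-7.91, 3.84). ∠HJP = 78.2° gives JP at -16.9° from the x-axis; with |JP| = 23.7, P = (14.8, -3.05). ∠JPB = 138.3° gives PB at 24.8° from the x-axis; with |PB| = 16.7, B = (29.9, 3.96). Then |MB| = |B − M| = 30.2.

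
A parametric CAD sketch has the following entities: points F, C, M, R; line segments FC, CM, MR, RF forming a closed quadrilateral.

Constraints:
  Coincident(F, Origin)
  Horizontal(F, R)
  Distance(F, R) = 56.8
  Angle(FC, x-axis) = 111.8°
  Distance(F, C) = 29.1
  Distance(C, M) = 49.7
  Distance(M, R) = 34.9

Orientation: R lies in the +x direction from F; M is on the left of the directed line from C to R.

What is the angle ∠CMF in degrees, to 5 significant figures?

34.287°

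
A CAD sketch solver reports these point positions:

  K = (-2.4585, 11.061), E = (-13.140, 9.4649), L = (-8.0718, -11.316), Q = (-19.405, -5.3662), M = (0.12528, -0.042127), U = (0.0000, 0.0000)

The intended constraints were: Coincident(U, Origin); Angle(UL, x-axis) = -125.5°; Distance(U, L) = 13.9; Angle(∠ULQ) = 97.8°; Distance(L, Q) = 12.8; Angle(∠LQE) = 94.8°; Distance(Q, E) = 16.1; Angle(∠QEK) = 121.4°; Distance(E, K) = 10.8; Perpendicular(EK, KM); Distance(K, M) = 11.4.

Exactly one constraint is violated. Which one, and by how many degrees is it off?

Perpendicular(EK, KM) — off by 4.60°.

U = (0.00, 0.00) ✓; UL at -125.5° ✓; |UL| = 13.90 ✓; ∠ULQ = 97.80° ✓; |LQ| = 12.80 ✓; ∠LQE = 94.80° ✓; |QE| = 16.10 ✓; ∠QEK = 121.4° ✓; |EK| = 10.80 ✓; ∠(EK, KM) = 85.40° ✗; |KM| = 11.40 ✓.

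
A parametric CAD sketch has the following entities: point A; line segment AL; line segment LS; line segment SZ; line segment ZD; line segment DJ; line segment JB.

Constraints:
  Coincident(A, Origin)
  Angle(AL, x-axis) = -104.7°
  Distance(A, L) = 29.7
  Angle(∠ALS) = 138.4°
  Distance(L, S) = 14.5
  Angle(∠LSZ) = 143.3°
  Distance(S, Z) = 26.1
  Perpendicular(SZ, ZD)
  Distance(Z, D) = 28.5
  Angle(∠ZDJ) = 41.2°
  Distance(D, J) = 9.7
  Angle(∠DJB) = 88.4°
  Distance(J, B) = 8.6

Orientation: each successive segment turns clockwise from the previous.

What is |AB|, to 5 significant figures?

49.194

A is at the origin; AL runs at -104.7° with length 29.7, so L = (-7.5366, -28.728). ∠ALS = 138.4° gives LS at -146.30° from the x-axis; with |LS| = 14.5, S = (-19.600, -36.773). ∠LSZ = 143.3° gives SZ at 177.00° from the x-axis; with |SZ| = 26.1, Z = (-45.664, -35.407). The perpendicularity gives ZD at right angles to SZ, so ZD runs at 87.000°; with |ZD| = 28.5, D = (-44.173, -6.9462). ∠ZDJ = 41.2° gives DJ at -51.800° from the x-axis; with |DJ| = 9.7, J = (-38.174, -14.569). ∠DJB = 88.4° gives JB at -143.40° from the x-axis; with |JB| = 8.6, B = (-45.078, -19.697). Then |AB| = |B − A| = 49.194.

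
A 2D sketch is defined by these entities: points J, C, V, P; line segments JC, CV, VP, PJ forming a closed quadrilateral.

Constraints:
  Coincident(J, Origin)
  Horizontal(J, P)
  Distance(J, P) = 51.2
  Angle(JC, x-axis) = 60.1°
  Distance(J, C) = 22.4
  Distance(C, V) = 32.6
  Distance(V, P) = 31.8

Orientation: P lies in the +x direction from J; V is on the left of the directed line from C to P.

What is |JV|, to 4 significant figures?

51.73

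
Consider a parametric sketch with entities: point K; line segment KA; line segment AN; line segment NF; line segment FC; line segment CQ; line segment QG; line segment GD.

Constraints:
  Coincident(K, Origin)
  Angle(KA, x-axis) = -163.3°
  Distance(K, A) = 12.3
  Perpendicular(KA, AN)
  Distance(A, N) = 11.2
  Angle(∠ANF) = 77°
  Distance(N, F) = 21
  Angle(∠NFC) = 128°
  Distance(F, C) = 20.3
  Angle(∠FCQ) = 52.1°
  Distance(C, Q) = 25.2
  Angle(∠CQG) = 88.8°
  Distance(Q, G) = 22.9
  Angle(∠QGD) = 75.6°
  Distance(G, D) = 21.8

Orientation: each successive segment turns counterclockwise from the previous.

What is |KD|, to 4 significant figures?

17.79

K is at the origin; KA runs at -163.3° with length 12.3, so A = (-11.78, -3.535). KA ⟂ AN, so AN runs at -73.30°; with |AN| = 11.2, N = (-8.563, -14.26). ∠ANF = 77.0° gives NF at 29.70° from the x-axis; with |NF| = 21.0, F = (9.678, -3.858). ∠NFC = 128.0° gives FC at 81.70° from the x-axis; with |FC| = 20.3, C = (12.61, 16.23). ∠FCQ = 52.1° gives CQ at -150.4° from the x-axis; with |CQ| = 25.2, Q = (-9.302, 3.783). ∠CQG = 88.8° gives QG at -59.20° from the x-axis; with |QG| = 22.9, G = (2.423, -15.89). ∠QGD = 75.6° gives GD at 45.20° from the x-axis; with |GD| = 21.8, D = (17.78, -0.4190). Then |KD| = |D − K| = 17.79.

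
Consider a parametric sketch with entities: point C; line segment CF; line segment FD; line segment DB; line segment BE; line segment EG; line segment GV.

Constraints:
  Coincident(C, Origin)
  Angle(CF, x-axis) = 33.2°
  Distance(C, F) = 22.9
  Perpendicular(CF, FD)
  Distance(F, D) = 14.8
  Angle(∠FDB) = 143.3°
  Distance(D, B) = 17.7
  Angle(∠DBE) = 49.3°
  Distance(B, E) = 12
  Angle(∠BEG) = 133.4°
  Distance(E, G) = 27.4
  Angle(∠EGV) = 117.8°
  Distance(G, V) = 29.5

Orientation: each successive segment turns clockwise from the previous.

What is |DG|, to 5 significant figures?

20.347

∠DBE = 49.3° gives BE at 135.80° from the x-axis; with |BE| = 12.0, E = (17.582, -9.1459). ∠BEG = 133.4° gives EG at 89.200° from the x-axis; with |EG| = 27.4, G = (17.965, 18.251). Then |DG| = |G − D| = 20.347.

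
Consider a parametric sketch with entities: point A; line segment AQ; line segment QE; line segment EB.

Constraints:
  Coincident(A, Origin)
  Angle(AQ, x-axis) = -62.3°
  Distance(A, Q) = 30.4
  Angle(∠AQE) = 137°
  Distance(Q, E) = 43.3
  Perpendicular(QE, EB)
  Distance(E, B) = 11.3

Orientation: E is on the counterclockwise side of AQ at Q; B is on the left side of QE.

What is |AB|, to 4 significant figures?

66.21

∠AQE = 137.0°, so QE runs at -62.3° + (180° − 137.0°) = -19.30° from the x-axis; with |QE| = 43.3, E = Q + 43.3·(cos -19.30°, sin -19.30°) = (55.00, -41.23). QE ⟂ EB; with |EB| = 11.3 on the left of QE, B = E + 11.3·(0.3305, 0.9438) = (58.73, -30.56). Then |AB| = |B − A| = 66.21.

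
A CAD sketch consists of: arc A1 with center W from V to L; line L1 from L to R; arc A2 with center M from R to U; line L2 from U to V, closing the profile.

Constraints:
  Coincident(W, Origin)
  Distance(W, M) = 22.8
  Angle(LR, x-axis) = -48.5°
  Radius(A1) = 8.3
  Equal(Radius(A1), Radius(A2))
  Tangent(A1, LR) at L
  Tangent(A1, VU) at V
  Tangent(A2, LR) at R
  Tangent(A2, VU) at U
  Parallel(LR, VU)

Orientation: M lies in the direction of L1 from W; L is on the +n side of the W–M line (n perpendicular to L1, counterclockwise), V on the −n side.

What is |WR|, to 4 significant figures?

24.26

Tangency of A1 to both parallel lines with radius 8.3 puts L and V at W ± 8.3·n: L = (6.216, 5.500), V = (-6.216, -5.500). Equal radii place R and U the same way about M: R = M + 8.3·n = (21.32, -11.58), U = M − 8.3·n = (8.891, -22.58). Then |WR| = |R − W| = 24.26.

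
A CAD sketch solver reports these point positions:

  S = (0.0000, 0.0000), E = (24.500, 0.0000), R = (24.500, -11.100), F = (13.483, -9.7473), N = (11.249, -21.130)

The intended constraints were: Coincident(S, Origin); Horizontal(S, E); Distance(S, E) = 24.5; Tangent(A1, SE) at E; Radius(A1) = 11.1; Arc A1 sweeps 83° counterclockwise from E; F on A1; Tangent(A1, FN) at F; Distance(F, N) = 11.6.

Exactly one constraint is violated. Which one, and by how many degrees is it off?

Tangent(A1, FN) at F — off by 4.10°.

S = (0.00, 0.00) ✓; S.y = 0.00, E.y = 0.00 ✓; |SE| = 24.50 ✓; ∠(RE, ES) = 90.00° ✓; |RE| = 11.10 ✓; bearing(R→F) − bearing(R→E) = 83.00° ✓; |RF| = 11.10 ✓; ∠(RF, FN) = 94.10° ✗; |FN| = 11.60 ✓.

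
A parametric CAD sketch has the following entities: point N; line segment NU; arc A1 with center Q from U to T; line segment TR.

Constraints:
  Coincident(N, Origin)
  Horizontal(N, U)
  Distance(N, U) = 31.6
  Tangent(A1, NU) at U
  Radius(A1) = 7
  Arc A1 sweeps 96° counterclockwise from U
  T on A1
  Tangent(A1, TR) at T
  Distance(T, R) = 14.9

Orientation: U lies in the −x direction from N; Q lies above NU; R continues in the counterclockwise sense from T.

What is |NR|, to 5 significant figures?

34.565

N is at the origin; N and U share the same y with |NU| = 31.6 and U on the −x side, so U = (-31.600, 0.0000). A1 meets NU tangentially, so QU is at right angles to NU, so Q = U + (0, 7) = (-31.600, 7.0000). On A1, U sits at bearing -90° from Q; a 96° counterclockwise sweep puts T at bearing 6°, so T = Q + 7.0·(cos 6°, sin 6°) = (-24.638, 7.7317). A1 meets TR tangentially, so QT is at right angles to TR, so TR runs along (−sin 6°, cos 6°); with |TR| = 14.9, R = (-26.196, 22.550). Then |NR| = |R − N| = 34.565.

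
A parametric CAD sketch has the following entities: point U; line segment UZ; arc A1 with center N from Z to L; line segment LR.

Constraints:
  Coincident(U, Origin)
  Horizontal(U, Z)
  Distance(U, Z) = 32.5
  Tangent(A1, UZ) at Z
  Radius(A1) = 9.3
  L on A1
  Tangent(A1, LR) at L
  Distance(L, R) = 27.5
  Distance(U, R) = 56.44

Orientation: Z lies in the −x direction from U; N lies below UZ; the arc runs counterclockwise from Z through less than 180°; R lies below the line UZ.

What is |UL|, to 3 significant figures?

42.7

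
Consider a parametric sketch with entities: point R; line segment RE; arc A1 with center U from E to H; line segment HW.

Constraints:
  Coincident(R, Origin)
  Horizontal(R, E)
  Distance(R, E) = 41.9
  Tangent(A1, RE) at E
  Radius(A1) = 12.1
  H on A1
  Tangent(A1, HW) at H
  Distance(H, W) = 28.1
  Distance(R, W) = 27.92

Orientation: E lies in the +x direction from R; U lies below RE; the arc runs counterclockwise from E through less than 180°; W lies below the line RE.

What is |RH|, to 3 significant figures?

33.3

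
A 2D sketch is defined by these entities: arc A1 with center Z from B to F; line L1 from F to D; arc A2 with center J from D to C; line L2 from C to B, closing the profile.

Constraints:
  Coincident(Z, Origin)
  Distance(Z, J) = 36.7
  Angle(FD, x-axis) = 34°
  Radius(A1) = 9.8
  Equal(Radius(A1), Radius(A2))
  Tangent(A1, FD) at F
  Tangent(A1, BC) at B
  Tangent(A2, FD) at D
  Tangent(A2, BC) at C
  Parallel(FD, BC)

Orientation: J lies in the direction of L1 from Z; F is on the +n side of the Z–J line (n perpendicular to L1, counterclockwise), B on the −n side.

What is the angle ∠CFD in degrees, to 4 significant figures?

28.10°

The slot axis is L1's direction at 34.0°, so u = (cos 34.0°, sin 34.0°) = (0.8290, 0.5592) and n = (−sin 34.0°, cos 34.0°) = (-0.5592, 0.8290). Z is at the origin and J lies 36.7 along u from Z, so J = 36.7·u = (30.43, 20.52). Tangency of A1 to both parallel lines with radius 9.8 puts F and B at Z ± 9.8·n: F = (-5.480, 8.125), B = (5.480, -8.125). Equal radii place D and C the same way about J: D = J + 9.8·n = (24.95, 28.65), C = J − 9.8·n = (35.91, 12.40). Then cos ∠CFD = FC·FD / (|FC||FD|), giving 28.10°.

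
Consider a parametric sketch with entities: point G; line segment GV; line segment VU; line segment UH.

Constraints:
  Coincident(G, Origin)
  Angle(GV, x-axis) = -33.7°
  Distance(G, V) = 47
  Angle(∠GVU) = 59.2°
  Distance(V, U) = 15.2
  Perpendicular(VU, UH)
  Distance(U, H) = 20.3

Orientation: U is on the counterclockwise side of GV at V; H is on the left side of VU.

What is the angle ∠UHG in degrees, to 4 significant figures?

156.2°

G is at the origin; GV runs at -33.7° with length 47.0, so V = 47.0·(cos -33.7°, sin -33.7°) = (39.10, -26.08). ∠GVU = 59.2°, so VU runs at -33.7° + (180° − 59.2°) = 87.10° from the x-axis; with |VU| = 15.2, U = V + 15.2·(cos 87.10°, sin 87.10°) = (39.87, -10.90). VU is perpendicular to UH; with |UH| = 20.3 on the left of VU, H = U + 20.3·(-0.9987, 0.05059) = (19.60, -9.870). Then cos ∠UHG = HU·HG / (|HU||HG|), giving 156.2°.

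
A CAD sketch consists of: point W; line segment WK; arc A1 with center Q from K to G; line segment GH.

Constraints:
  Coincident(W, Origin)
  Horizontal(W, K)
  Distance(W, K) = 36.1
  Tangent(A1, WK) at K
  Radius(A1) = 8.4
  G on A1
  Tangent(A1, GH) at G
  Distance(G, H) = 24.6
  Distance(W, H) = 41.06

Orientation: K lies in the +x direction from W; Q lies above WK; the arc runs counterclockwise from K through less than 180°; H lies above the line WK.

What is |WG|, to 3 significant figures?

44.6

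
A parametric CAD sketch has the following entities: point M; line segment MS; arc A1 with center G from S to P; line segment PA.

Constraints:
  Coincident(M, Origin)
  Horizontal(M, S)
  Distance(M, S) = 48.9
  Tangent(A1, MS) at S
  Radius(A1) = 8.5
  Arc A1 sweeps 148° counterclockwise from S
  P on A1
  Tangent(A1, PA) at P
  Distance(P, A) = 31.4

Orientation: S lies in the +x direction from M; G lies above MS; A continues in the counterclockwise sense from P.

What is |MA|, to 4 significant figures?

41.99

M is at the origin; M and S share the same y with |MS| = 48.9 and S on the +x side, so S = (48.90, 0.000). Since A1 is tangent to MS there, GS ⟂ MS, so G = S + (0, 8.5) = (48.90, 8.500). On A1, S sits at bearing -90° from G; a 148° counterclockwise sweep puts P at bearing 58°, so P = G + 8.5·(cos 58°, sin 58°) = (53.40, 15.71). Tangency of A1 to PA means the radius GP is perpendicular to PA, so PA runs along (−sin 58°, cos 58°); with |PA| = 31.4, A = (26.78, 32.35). Then |MA| = |A − M| = 41.99.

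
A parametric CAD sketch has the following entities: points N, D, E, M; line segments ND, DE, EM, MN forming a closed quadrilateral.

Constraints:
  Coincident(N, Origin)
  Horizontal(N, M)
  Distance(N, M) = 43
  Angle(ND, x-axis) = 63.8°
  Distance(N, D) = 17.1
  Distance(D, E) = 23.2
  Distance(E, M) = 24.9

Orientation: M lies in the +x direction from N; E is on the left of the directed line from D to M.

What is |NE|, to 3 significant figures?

36.7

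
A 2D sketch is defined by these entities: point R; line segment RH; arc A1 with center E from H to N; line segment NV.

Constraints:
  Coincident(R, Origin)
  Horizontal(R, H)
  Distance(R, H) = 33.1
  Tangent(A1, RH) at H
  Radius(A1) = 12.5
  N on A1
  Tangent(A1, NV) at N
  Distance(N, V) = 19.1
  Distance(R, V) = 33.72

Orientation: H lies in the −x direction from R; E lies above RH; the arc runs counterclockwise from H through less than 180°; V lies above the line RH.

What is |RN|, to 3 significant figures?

23.2

Checks: |EN| = 12.50 ✓; ∠(EN, NV) = 90.00° ✓; |NV| = 19.10 ✓; |RV| = 33.72 ✓.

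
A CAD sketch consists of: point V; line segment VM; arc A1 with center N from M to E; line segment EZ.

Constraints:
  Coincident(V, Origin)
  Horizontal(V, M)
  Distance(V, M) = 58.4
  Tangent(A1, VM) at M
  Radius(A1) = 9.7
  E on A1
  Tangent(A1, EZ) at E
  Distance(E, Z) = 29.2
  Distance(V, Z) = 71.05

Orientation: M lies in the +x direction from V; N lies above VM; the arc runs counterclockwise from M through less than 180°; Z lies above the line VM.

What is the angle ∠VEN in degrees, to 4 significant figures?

7.692°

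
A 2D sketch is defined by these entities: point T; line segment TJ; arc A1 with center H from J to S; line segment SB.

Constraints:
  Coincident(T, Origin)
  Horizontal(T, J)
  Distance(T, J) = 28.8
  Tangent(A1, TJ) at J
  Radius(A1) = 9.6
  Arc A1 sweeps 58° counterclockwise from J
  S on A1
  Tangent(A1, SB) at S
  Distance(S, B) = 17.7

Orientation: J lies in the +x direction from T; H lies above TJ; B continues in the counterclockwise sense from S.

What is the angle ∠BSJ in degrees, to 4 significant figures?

151.0°

T is at the origin; T and J share the same y with |TJ| = 28.8 and J on the +x side, so J = (28.80, 0.000). Since A1 is tangent to TJ there, HJ ⟂ TJ, so H = J + (0, 9.6) = (28.80, 9.600). On A1, J sits at bearing -90° from H; a 58° counterclockwise sweep puts S at bearing -32°, so S = H + 9.6·(cos -32°, sin -32°) = (36.94, 4.513). The tangent condition forces HS to be normal to SB, so SB runs along (−sin -32°, cos -32°); with |SB| = 17.7, B = (46.32, 19.52). Then cos ∠BSJ = SB·SJ / (|SB||SJ|), giving 151.0°.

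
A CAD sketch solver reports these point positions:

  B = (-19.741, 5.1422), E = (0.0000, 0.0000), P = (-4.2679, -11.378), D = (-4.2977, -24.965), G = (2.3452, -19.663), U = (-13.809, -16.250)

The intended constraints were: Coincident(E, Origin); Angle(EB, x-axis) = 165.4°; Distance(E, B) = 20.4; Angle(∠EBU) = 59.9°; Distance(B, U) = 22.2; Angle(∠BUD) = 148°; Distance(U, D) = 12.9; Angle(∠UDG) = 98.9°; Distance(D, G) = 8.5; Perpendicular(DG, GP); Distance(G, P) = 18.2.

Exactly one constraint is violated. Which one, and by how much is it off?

Distance(G, P) = 18.2 — off by 7.60.

E = (0.00, 0.00) ✓; EB at 165.4° ✓; |EB| = 20.40 ✓; ∠EBU = 59.90° ✓; |BU| = 22.20 ✓; ∠BUD = 148.0° ✓; |UD| = 12.90 ✓; ∠UDG = 98.91° ✓; |DG| = 8.499 ✓; ∠(DG, GP) = 90.00° ✓; |GP| = 10.60 ✗.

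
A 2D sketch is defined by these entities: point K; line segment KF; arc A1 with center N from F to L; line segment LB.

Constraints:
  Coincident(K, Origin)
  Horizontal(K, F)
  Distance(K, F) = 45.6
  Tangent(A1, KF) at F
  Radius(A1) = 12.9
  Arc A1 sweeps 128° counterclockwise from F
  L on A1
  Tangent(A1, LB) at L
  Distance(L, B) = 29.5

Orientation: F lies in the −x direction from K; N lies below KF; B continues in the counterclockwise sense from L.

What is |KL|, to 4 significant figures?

59.53

A1 meets KF tangentially, so NF is at right angles to KF, so N = F + (0, -12.9) = (-45.60, -12.90). On A1, F sits at bearing 90° from N; a 128° counterclockwise sweep puts L at bearing 218°, so L = N + 12.9·(cos 218°, sin 218°) = (-55.77, -20.84). Then |KL| = |L − K| = 59.53.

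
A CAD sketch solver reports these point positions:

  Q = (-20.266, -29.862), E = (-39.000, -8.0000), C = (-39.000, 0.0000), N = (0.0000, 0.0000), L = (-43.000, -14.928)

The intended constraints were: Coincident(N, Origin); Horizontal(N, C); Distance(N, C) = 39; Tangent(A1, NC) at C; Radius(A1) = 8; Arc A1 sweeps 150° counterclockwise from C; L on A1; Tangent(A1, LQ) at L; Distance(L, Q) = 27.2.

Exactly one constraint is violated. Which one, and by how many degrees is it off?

Tangent(A1, LQ) at L — off by 3.30°.

N = (0.00, 0.00) ✓; N.y = 0.00, C.y = 0.00 ✓; |NC| = 39.00 ✓; ∠(EC, CN) = 90.00° ✓; |EC| = 8.000 ✓; bearing(E→L) − bearing(E→C) = 150.0° ✓; |EL| = 8.000 ✓; ∠(EL, LQ) = 93.30° ✗; |LQ| = 27.20 ✓.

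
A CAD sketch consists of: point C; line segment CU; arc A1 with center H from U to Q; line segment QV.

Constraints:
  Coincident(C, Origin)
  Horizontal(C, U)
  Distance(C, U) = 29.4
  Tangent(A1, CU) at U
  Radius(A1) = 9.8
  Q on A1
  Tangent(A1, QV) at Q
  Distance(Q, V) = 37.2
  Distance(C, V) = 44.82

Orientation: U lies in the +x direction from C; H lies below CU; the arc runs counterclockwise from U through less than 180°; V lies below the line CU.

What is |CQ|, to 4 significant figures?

21.23

Checks: |HQ| = 9.800 ✓; ∠(HQ, QV) = 90.00° ✓; |QV| = 37.20 ✓; |CV| = 44.82 ✓.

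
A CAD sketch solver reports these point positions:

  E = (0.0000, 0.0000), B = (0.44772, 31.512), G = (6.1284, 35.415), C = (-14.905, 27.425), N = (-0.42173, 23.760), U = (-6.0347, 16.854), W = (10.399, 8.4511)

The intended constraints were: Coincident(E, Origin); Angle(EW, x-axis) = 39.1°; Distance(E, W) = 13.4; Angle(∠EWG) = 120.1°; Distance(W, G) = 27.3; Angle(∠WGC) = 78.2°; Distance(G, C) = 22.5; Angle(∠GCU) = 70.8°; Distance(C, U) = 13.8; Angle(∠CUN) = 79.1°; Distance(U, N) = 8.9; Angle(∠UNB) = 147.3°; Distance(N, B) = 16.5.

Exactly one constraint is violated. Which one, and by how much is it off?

Distance(N, B) = 16.5 — off by 8.70.

E = (0.00, 0.00) ✓; EW at 39.10° ✓; |EW| = 13.40 ✓; ∠EWG = 120.1° ✓; |WG| = 27.30 ✓; ∠WGC = 78.20° ✓; |GC| = 22.50 ✓; ∠GCU = 70.80° ✓; |CU| = 13.80 ✓; ∠CUN = 79.10° ✓; |UN| = 8.899 ✓; ∠UNB = 147.3° ✓; |NB| = 7.801 ✗.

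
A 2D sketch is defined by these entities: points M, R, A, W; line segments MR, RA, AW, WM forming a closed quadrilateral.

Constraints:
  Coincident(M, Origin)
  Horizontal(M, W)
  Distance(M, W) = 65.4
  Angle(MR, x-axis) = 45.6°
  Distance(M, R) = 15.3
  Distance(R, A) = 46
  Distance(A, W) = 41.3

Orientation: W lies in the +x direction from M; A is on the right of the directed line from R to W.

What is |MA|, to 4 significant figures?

44.94

Checks: MR at 45.60° ✓; |RA| = 46.00 ✓; |AW| = 41.30 ✓.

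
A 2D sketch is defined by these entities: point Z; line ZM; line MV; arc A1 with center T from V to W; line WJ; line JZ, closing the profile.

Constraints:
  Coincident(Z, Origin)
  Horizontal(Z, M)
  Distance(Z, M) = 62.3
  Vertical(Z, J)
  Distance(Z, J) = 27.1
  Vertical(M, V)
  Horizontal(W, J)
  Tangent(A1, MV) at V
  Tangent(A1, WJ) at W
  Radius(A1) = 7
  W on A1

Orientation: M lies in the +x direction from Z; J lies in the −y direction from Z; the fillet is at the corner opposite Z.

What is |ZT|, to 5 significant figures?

58.840

Z is at the origin; Z and M share the same y with |ZM| = 62.3 and M on the +x side, so M = (62.300, 0.0000). ZJ is vertical with |ZJ| = 27.1 and J on the −y side, so J = (0.0000, -27.100). The virtual corner opposite Z is at (62.300, -27.100). The tangent condition forces TV to be normal to MV and tangency of A1 to WJ means the radius TW is perpendicular to WJ, with radius 7.0, so the center T sits 7.0 in from both sides at T = (55.300, -20.100). Then |ZT| = |T − Z| = 58.840.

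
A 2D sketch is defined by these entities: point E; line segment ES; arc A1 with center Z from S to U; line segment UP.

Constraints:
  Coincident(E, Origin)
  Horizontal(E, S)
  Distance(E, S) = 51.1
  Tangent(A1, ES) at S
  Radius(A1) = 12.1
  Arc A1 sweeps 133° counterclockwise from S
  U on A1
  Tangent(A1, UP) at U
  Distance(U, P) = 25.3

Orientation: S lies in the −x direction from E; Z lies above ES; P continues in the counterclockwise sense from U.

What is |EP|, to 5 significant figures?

71.068

E is at the origin; E and S share the same y with |ES| = 51.1 and S on the −x side, so S = (-51.100, 0.0000). Since A1 is tangent to ES there, ZS ⟂ ES, so Z = S + (0, 12.1) = (-51.100, 12.100). On A1, S sits at bearing -90° from Z; a 133° counterclockwise sweep puts U at bearing 43°, so U = Z + 12.1·(cos 43°, sin 43°) = (-42.251, 20.352). The tangent condition forces ZU to be normal to UP, so UP runs along (−sin 43°, cos 43°); with |UP| = 25.3, P = (-59.505, 38.855). Then |EP| = |P − E| = 71.068.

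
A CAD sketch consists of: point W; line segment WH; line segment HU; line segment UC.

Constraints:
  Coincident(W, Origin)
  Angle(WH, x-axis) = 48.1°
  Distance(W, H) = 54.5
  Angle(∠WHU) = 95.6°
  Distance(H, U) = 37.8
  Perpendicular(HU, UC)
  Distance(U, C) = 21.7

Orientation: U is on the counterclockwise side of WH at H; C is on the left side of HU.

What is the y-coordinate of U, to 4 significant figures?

68.43

W is at the origin; WH runs at 48.1° with length 54.5, so H = 54.5·(cos 48.1°, sin 48.1°) = (36.40, 40.56). ∠WHU = 95.6°, so HU runs at 48.1° + (180° − 95.6°) = 132.5° from the x-axis; with |HU| = 37.8, U = H + 37.8·(cos 132.5°, sin 132.5°) = (10.86, 68.43). So U.y = 68.43.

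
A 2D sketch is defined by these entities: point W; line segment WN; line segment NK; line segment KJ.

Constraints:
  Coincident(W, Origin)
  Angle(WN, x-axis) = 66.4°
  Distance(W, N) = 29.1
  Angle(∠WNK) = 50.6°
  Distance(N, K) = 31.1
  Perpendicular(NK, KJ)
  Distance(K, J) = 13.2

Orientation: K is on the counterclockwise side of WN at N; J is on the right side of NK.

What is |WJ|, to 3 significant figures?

37.9

W is at the origin; WN runs at 66.4° with length 29.1, so N = 29.1·(cos 66.4°, sin 66.4°) = (11.7, 26.7). ∠WNK = 50.6°, so NK runs at 66.4° + (180° − 50.6°) = 196° from the x-axis; with |NK| = 31.1, K = N + 31.1·(cos 196°, sin 196°) = (-18.3, 18.2). The perpendicularity gives KJ at right angles to NK; with |KJ| = 13.2 on the right of NK, J = K + 13.2·(-0.272, 0.962) = (-21.9, 30.9). Then |WJ| = |J − W| = 37.9.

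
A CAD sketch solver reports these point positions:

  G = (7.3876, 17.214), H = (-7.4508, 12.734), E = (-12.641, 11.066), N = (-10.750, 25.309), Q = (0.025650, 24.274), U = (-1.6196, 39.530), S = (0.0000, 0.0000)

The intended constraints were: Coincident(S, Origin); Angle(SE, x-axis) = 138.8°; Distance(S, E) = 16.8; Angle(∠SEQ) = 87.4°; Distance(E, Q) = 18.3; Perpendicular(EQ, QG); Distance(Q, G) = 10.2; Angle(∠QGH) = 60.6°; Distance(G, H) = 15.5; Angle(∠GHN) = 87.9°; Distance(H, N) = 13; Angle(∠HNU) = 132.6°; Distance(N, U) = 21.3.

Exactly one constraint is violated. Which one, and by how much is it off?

Distance(N, U) = 21.3 — off by 4.40.

S = (0.00, 0.00) ✓; SE at 138.8° ✓; |SE| = 16.80 ✓; ∠SEQ = 87.40° ✓; |EQ| = 18.30 ✓; ∠(EQ, QG) = 90.00° ✓; |QG| = 10.20 ✓; ∠QGH = 60.60° ✓; |GH| = 15.50 ✓; ∠GHN = 87.90° ✓; |HN| = 13.00 ✓; ∠HNU = 132.6° ✓; |NU| = 16.90 ✗.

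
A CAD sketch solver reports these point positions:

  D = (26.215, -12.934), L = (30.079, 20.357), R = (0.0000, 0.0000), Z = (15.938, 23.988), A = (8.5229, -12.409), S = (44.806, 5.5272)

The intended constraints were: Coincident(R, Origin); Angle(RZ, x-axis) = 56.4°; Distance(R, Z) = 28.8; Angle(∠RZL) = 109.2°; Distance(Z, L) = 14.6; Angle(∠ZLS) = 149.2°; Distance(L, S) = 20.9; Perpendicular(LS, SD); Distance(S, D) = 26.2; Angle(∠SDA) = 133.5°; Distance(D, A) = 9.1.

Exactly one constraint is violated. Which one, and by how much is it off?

Distance(D, A) = 9.1 — off by 8.60.

R = (0.00, 0.00) ✓; RZ at 56.40° ✓; |RZ| = 28.80 ✓; ∠RZL = 109.2° ✓; |ZL| = 14.60 ✓; ∠ZLS = 149.2° ✓; |LS| = 20.90 ✓; ∠(LS, SD) = 90.00° ✓; |SD| = 26.20 ✓; ∠SDA = 133.5° ✓; |DA| = 17.70 ✗.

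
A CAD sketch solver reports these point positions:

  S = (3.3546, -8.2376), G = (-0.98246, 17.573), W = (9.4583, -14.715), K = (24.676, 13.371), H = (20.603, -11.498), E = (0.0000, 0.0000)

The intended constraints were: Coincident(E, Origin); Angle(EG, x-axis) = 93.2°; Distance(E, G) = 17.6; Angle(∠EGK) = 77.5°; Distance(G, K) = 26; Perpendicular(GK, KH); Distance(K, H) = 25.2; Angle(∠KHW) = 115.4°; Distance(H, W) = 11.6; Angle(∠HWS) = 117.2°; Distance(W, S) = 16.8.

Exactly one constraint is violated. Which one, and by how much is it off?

Distance(W, S) = 16.8 — off by 7.90.

E = (0.00, 0.00) ✓; EG at 93.20° ✓; |EG| = 17.60 ✓; ∠EGK = 77.50° ✓; |GK| = 26.00 ✓; ∠(GK, KH) = 90.00° ✓; |KH| = 25.20 ✓; ∠KHW = 115.4° ✓; |HW| = 11.60 ✓; ∠HWS = 117.2° ✓; |WS| = 8.900 ✗.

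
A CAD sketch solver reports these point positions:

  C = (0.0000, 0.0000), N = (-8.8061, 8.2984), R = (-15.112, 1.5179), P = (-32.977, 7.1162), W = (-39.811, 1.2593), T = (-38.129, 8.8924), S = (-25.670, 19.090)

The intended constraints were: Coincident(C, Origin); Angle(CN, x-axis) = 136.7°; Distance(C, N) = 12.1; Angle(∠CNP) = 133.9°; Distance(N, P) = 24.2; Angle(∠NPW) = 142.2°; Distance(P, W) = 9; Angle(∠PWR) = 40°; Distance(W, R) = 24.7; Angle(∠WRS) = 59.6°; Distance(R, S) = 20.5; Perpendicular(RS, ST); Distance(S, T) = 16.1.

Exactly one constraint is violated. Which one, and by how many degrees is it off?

Perpendicular(RS, ST) — off by 8.30°.

C = (0.00, 0.00) ✓; CN at 136.7° ✓; |CN| = 12.10 ✓; ∠CNP = 133.9° ✓; |NP| = 24.20 ✓; ∠NPW = 142.2° ✓; |PW| = 9.000 ✓; ∠PWR = 40.00° ✓; |WR| = 24.70 ✓; ∠WRS = 59.60° ✓; |RS| = 20.50 ✓; ∠(RS, ST) = 98.30° ✗; |ST| = 16.10 ✓.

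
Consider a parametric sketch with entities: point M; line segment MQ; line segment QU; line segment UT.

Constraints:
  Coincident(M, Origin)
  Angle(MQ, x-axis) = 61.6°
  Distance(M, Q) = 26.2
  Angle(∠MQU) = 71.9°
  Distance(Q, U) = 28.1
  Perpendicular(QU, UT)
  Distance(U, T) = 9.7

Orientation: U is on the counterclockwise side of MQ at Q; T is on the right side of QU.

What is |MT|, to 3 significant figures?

39.9

M is at the origin; MQ runs at 61.6° with length 26.2, so Q = 26.2·(cos 61.6°, sin 61.6°) = (12.5, 23.0). ∠MQU = 71.9°, so QU runs at 61.6° + (180° − 71.9°) = 170° from the x-axis; with |QU| = 28.1, U = Q + 28.1·(cos 170°, sin 170°) = (-15.2, 28.1). The perpendicularity gives UT at right angles to QU; with |UT| = 9.7 on the right of QU, T = U + 9.7·(0.179, 0.984) = (-13.5, 37.6). Then |MT| = |T − M| = 39.9.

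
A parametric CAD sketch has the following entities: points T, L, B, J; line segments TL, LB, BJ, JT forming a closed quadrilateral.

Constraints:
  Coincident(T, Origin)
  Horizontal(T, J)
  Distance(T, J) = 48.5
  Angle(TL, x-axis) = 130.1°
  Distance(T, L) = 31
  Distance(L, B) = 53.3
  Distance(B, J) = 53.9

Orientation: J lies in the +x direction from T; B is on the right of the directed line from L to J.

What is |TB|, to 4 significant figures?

25.34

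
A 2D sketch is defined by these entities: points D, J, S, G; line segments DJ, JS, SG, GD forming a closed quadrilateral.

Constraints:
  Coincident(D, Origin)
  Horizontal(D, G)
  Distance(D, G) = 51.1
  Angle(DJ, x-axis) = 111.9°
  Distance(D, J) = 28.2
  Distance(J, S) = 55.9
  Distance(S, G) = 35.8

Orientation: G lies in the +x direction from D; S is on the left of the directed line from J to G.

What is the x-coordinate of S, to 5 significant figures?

44.645

D is at the origin; D and G share the same y with |DG| = 51.1 and G in +x, so G = (51.1, 0). DJ runs at 111.9° with |DJ| = 28.2, so J = (-10.518, 26.165). S is determined by |JS| = 55.9 and |SG| = 35.8 together: it lies at the intersection of circle(J, 55.9) and circle(G, 35.8). With |JG| = 66.943, the foot of the radical line on JG is 47.238 from J and the perpendicular offset is √(55.9² − 47.238²) = 29.889. Taking the left-of-JG solution: S = (44.645, 35.213).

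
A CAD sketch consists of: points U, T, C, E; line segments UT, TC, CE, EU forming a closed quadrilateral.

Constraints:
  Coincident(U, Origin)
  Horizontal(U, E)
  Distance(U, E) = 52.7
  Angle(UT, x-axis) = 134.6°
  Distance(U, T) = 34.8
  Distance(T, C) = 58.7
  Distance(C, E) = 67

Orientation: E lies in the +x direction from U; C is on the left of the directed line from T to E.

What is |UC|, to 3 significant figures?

64.0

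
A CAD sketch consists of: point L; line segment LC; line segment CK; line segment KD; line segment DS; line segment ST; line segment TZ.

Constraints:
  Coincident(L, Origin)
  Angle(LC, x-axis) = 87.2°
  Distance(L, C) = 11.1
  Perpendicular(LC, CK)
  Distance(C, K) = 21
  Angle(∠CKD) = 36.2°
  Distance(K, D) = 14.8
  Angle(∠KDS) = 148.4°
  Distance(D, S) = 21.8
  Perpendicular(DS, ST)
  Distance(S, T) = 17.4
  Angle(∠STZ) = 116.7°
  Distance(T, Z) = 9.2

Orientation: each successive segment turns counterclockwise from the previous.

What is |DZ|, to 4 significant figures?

25.46

L is at the origin; LC runs at 87.2° with length 11.1, so C = (0.5422, 11.09). LC is perpendicular to CK, so CK runs at 177.2°; with |CK| = 21.0, K = (-20.43, 12.11). ∠CKD = 36.2° gives KD at -39.00° from the x-axis; with |KD| = 14.8, D = (-8.931, 2.799). ∠KDS = 148.4° gives DS at -7.400° from the x-axis; with |DS| = 21.8, S = (12.69, -0.009093). The perpendicularity gives ST at right angles to DS, so ST runs at 82.60°; with |ST| = 17.4, T = (14.93, 17.25). ∠STZ = 116.7° gives TZ at 145.9° from the x-axis; with |TZ| = 9.2, Z = (7.310, 22.40). Then |DZ| = |Z − D| = 25.46.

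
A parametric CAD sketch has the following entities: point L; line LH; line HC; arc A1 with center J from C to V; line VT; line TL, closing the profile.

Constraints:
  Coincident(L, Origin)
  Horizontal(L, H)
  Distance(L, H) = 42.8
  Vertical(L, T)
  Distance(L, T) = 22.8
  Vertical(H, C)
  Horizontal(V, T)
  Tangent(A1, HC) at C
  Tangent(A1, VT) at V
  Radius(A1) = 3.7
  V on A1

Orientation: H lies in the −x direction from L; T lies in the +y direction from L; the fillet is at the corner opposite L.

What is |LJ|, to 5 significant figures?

43.516

L is at the origin; L and H share the same y with |LH| = 42.8 and H on the −x side, so H = (-42.800, 0.0000). LT is vertical with |LT| = 22.8 and T on the +y side, so T = (0.0000, 22.800). The virtual corner opposite L is at (-42.800, 22.800). Since A1 is tangent to HC there, JC ⟂ HC and A1 meets VT tangentially, so JV is at right angles to VT, with radius 3.7, so the center J sits 3.7 in from both sides at J = (-39.100, 19.100). Then |LJ| = |J − L| = 43.516.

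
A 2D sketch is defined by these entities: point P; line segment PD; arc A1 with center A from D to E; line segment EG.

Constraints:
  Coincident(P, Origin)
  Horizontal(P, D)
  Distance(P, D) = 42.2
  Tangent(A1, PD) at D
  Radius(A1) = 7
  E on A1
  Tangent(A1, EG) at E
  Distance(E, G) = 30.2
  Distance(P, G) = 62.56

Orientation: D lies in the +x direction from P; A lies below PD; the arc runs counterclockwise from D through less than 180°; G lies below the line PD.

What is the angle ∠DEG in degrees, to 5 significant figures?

120.66°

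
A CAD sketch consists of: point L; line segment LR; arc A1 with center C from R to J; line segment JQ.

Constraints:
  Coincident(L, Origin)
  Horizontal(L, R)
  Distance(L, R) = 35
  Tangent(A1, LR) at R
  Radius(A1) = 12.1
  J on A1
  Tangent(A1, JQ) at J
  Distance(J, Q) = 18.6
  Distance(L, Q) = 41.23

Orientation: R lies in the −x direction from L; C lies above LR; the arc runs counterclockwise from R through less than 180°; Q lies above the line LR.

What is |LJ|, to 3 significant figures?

26.9

Checks: |CJ| = 12.10 ✓; ∠(CJ, JQ) = 90.00° ✓; |JQ| = 18.60 ✓; |LQ| = 41.23 ✓.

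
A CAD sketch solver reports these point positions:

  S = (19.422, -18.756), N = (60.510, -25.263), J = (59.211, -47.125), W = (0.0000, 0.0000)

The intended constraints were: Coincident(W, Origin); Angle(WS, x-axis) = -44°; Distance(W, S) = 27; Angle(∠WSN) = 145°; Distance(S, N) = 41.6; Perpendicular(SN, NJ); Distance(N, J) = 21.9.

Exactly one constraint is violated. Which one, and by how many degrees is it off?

Perpendicular(SN, NJ) — off by 5.60°.

W = (0.00, 0.00) ✓; WS at -44.00° ✓; |WS| = 27.00 ✓; ∠WSN = 145.0° ✓; |SN| = 41.60 ✓; ∠(SN, NJ) = 84.40° ✗; |NJ| = 21.90 ✓.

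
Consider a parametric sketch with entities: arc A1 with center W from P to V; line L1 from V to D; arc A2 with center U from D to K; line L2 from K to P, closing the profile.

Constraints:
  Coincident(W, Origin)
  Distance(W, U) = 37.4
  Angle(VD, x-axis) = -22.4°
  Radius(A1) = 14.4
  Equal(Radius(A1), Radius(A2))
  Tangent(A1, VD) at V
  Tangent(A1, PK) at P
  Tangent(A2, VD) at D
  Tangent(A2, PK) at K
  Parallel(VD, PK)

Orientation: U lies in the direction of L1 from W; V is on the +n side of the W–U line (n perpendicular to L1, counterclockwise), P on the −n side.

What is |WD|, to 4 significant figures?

40.08

Tangency of A1 to both parallel lines with radius 14.4 puts V and P at W ± 14.4·n: V = (5.487, 13.31), P = (-5.487, -13.31). Equal radii place D and K the same way about U: D = U + 14.4·n = (40.07, -0.9386), K = U − 14.4·n = (29.09, -27.57). Then |WD| = |D − W| = 40.08.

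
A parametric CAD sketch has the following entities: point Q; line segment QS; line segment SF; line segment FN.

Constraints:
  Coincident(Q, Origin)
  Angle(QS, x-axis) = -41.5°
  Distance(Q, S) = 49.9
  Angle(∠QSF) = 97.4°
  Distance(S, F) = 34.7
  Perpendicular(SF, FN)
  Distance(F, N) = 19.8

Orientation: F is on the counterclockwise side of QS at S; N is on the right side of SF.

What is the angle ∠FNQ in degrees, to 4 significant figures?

30.69°

Q is at the origin; QS runs at -41.5° with length 49.9, so S = 49.9·(cos -41.5°, sin -41.5°) = (37.37, -33.06). ∠QSF = 97.4°, so SF runs at -41.5° + (180° − 97.4°) = 41.10° from the x-axis; with |SF| = 34.7, F = S + 34.7·(cos 41.10°, sin 41.10°) = (63.52, -10.25). The perpendicularity gives FN at right angles to SF; with |FN| = 19.8 on the right of SF, N = F + 19.8·(0.6574, -0.7536) = (76.54, -25.17). Then cos ∠FNQ = NF·NQ / (|NF||NQ|), giving 30.69°.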